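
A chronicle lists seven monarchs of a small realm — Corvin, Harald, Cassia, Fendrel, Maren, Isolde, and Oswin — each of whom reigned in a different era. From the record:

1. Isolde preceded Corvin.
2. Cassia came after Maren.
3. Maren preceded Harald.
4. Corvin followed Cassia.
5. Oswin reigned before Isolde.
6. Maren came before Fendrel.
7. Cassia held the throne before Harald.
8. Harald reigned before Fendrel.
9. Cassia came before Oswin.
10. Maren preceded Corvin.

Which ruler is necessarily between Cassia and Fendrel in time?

Tracing the constraints gives Cassia → Harald → Fendrel, so Harald sits after Cassia and before Fendrel.
No other ruler is forced both after Cassia and before Fendrel.

Harald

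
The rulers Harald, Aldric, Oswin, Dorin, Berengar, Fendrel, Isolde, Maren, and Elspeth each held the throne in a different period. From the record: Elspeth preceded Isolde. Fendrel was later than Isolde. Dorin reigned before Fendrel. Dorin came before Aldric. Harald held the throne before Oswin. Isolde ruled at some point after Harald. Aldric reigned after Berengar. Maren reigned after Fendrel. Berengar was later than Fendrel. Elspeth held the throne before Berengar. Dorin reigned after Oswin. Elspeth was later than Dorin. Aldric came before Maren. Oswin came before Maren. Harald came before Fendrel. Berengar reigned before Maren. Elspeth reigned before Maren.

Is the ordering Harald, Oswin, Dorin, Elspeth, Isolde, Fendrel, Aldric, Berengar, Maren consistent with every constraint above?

no

The constraints require Berengar before Aldric, but in the proposed sequence Aldric appears ahead of Berengar. That one violation is enough.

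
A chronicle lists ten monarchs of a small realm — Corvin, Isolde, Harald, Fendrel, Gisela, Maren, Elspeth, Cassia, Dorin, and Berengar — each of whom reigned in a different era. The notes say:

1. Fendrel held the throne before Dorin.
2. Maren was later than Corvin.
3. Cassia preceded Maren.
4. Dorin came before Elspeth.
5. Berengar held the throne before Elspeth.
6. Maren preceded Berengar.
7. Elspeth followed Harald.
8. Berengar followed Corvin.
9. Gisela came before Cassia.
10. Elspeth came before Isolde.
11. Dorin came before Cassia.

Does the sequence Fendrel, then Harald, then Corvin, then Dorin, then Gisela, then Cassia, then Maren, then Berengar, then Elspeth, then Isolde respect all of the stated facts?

Check each stated constraint against the proposed order — e.g. Corvin is ahead of Berengar; Harald is ahead of Elspeth. Every pair is in the required order; nothing is violated.

yes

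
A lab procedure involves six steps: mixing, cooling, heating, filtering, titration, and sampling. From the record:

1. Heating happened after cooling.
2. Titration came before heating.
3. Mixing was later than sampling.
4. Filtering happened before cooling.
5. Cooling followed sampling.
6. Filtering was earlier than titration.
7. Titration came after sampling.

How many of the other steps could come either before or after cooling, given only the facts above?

2

Forced before cooling: filtering and sampling; forced after cooling: heating.
That leaves mixing and titration with no forced order relative to cooling — 2.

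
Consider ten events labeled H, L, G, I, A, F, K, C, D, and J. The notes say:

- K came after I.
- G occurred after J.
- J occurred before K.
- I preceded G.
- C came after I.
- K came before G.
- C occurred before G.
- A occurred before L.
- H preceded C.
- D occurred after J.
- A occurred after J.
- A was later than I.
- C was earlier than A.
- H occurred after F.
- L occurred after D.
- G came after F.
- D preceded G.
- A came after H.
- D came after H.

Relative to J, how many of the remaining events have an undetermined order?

4

Forced after J: A, D, G, K, and L.
That leaves C, F, H, and I with no forced order relative to J — 4.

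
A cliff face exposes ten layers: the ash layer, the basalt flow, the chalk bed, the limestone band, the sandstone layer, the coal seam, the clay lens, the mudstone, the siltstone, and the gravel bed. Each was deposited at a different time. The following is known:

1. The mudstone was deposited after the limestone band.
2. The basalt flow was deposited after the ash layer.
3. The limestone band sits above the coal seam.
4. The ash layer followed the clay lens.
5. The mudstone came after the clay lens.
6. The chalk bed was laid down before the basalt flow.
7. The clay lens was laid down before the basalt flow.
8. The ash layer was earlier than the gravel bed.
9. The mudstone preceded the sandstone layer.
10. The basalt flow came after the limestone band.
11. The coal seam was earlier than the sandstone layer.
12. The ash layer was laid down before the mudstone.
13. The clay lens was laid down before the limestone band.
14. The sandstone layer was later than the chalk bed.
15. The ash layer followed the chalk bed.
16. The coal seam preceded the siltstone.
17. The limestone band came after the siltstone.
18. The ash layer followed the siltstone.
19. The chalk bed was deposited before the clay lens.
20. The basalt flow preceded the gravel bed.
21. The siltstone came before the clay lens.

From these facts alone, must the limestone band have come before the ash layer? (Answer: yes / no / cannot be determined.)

No chain of stated constraints runs from the limestone band to the ash layer, and none runs from the ash layer to the limestone band either.
So the relative order of the limestone band and the ash layer is not fixed by the given facts.

cannot be determined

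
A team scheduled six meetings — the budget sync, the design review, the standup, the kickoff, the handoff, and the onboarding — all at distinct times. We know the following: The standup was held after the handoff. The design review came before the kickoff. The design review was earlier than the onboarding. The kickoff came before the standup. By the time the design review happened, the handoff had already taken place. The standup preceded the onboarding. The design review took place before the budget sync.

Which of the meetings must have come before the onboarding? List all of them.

Directly stated before the onboarding: the design review and the standup.
The handoff reaches the onboarding via the handoff → the standup → the onboarding.
The kickoff reaches the onboarding via the kickoff → the standup → the onboarding.
No chain forces the budget sync ahead of the onboarding.

the design review, the handoff, the kickoff, the standup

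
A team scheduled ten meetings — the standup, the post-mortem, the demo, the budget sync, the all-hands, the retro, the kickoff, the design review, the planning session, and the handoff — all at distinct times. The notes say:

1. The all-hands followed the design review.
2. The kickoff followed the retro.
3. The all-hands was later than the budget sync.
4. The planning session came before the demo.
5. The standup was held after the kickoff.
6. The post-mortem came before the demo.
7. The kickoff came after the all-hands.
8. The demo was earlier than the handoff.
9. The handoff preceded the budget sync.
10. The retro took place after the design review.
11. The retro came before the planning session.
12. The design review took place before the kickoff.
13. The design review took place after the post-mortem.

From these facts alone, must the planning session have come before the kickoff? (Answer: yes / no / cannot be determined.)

yes

Chain the constraints: the planning session → the demo → the handoff → the budget sync → the all-hands → the kickoff. Each link is directly stated, so the planning session comes before the kickoff.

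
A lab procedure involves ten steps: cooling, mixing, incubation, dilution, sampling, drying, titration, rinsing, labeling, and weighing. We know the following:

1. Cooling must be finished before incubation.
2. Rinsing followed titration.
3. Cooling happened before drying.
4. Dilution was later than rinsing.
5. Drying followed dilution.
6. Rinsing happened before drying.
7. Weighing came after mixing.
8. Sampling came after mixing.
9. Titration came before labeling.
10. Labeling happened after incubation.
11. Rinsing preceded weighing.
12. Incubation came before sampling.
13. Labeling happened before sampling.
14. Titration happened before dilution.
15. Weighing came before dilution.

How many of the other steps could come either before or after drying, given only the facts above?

Forced before drying: cooling, dilution, mixing, rinsing, titration, and weighing.
That leaves incubation, labeling, and sampling with no forced order relative to drying — 3.

3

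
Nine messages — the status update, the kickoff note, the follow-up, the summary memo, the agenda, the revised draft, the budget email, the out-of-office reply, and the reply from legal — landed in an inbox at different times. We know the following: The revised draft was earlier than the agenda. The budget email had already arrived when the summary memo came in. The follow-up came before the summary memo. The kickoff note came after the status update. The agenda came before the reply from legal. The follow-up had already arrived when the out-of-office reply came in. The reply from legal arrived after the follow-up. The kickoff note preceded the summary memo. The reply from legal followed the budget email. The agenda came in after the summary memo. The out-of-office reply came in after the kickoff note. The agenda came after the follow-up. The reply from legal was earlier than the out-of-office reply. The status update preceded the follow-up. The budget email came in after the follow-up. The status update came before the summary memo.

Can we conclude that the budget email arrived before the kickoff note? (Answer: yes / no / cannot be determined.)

No chain of stated constraints runs from the budget email to the kickoff note, and none runs from the kickoff note to the budget email either.
So the relative order of the budget email and the kickoff note is not fixed by the given facts.

cannot be determined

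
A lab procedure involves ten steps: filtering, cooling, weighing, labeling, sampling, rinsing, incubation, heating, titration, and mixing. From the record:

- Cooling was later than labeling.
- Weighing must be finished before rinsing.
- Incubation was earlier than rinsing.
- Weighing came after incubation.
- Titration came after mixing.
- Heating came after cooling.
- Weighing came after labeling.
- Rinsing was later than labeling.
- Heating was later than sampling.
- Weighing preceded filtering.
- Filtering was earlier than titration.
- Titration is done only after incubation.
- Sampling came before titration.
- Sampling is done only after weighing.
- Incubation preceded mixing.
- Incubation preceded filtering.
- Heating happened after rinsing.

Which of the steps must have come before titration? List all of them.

Directly stated before titration: filtering, incubation, mixing, and sampling.
Labeling reaches titration via labeling → weighing → sampling → titration.
Weighing reaches titration via weighing → sampling → titration.

filtering, incubation, labeling, mixing, sampling, weighing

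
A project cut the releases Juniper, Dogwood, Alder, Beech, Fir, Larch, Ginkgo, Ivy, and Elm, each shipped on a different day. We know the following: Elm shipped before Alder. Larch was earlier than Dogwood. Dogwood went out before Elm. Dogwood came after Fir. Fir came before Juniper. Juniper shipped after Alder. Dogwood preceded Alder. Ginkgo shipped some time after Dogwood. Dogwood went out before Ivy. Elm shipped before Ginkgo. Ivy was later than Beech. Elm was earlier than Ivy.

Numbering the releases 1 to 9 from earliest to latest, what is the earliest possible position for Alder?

Dogwood, Elm, Fir, and Larch must all come before Alder — 4 forced predecessors.
Nothing else is forced ahead of Alder, so its earliest slot is position 4 + 1 = 5.

5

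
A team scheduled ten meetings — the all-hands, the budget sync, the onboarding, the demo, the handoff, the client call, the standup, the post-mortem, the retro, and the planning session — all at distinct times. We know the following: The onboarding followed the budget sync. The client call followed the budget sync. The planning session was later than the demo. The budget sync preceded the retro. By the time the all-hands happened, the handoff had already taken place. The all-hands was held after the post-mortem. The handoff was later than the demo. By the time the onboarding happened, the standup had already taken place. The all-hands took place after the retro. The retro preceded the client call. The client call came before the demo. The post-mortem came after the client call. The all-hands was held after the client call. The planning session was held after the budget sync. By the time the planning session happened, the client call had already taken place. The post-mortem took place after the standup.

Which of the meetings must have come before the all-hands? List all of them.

the budget sync, the client call, the demo, the handoff, the post-mortem, the retro, the standup

Directly stated before the all-hands: the client call, the handoff, the post-mortem, and the retro.
The budget sync reaches the all-hands via the budget sync → the client call → the all-hands.
The demo reaches the all-hands via the demo → the handoff → the all-hands.
The standup reaches the all-hands via the standup → the post-mortem → the all-hands.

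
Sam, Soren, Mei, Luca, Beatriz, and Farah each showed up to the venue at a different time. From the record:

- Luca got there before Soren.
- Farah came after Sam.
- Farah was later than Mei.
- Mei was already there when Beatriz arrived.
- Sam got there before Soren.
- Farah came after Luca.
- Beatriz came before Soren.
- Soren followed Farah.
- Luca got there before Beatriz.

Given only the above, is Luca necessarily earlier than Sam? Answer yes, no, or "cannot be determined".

No chain of stated constraints runs from Luca to Sam, and none runs from Sam to Luca either.
So the relative order of Luca and Sam is not fixed by the given facts.

cannot be determined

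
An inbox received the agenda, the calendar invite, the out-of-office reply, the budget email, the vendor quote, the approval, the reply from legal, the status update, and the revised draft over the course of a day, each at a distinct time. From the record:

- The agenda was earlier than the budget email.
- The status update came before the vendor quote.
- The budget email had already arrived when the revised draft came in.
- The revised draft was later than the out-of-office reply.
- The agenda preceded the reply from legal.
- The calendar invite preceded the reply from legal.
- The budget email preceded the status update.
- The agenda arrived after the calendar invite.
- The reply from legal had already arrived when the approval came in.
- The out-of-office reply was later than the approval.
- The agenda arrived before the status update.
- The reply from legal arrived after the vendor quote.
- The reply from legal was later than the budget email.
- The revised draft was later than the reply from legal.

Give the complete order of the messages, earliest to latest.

the calendar invite, the agenda, the budget email, the status update, the vendor quote, the reply from legal, the approval, the out-of-office reply, the revised draft

The constraints fix every adjacent pair, so only one ordering works:
the calendar invite → the agenda → the budget email → the status update → the vendor quote → the reply from legal → the approval → the out-of-office reply → the revised draft.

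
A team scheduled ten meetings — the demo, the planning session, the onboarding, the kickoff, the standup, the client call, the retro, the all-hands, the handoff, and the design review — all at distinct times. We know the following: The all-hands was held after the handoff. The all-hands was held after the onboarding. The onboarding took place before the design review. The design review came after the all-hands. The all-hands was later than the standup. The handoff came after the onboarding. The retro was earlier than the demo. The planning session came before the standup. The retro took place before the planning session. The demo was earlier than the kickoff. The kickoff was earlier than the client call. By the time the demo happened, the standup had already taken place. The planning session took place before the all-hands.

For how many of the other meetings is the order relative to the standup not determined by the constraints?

2

Forced before the standup: the planning session and the retro; forced after the standup: the all-hands, the client call, the demo, the design review, and the kickoff.
That leaves the handoff and the onboarding with no forced order relative to the standup — 2.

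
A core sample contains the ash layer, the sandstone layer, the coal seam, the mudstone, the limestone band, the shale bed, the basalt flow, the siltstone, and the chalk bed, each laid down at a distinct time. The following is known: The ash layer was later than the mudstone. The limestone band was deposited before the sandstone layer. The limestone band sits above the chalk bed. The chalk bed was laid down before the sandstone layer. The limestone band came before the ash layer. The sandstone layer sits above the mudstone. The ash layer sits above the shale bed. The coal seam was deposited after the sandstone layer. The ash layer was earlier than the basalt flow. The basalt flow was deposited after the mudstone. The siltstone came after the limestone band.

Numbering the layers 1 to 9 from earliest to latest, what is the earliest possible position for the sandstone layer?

The chalk bed, the limestone band, and the mudstone must all come before the sandstone layer — 3 forced predecessors.
Nothing else is forced ahead of the sandstone layer, so its earliest slot is position 3 + 1 = 4.

4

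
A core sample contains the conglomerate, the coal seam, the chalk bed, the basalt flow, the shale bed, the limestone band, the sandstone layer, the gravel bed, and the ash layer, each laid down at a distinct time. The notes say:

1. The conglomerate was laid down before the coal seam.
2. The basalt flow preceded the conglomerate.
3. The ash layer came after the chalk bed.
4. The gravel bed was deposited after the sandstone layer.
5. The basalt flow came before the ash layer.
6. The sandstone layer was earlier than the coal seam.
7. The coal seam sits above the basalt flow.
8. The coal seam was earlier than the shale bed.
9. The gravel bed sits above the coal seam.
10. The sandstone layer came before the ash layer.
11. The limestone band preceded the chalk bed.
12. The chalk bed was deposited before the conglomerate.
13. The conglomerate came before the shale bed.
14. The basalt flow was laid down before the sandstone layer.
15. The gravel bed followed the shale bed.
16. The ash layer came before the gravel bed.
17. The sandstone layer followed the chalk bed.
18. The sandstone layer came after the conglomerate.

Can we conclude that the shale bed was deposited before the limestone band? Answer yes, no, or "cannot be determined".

no

Tracing the constraints gives the limestone band → the chalk bed → the conglomerate → the shale bed, so the limestone band must come before the shale bed.
That means the shale bed cannot be before the limestone band.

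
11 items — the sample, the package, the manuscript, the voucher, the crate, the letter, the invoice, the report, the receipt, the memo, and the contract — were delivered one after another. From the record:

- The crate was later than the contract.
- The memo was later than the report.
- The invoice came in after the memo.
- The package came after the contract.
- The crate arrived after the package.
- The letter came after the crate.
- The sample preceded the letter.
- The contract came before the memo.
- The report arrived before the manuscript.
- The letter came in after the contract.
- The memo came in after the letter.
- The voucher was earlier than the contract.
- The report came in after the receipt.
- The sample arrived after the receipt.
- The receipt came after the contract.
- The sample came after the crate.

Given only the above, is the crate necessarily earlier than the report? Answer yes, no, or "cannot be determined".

cannot be determined

No chain of stated constraints runs from the crate to the report, and none runs from the report to the crate either.
So the relative order of the crate and the report is not fixed by the given facts.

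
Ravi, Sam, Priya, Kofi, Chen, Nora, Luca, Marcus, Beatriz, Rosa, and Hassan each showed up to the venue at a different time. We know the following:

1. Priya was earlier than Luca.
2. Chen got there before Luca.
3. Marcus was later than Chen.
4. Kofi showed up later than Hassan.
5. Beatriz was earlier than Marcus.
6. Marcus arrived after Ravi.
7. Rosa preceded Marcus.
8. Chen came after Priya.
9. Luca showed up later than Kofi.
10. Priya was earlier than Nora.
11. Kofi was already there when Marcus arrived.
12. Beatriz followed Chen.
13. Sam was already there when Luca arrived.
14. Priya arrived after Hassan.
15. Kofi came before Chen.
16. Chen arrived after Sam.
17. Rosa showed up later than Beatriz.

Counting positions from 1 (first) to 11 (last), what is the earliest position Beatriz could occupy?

6

Chen, Hassan, Kofi, Priya, and Sam must all come before Beatriz — 5 forced predecessors.
Nothing else is forced ahead of Beatriz, so their earliest slot is position 5 + 1 = 6.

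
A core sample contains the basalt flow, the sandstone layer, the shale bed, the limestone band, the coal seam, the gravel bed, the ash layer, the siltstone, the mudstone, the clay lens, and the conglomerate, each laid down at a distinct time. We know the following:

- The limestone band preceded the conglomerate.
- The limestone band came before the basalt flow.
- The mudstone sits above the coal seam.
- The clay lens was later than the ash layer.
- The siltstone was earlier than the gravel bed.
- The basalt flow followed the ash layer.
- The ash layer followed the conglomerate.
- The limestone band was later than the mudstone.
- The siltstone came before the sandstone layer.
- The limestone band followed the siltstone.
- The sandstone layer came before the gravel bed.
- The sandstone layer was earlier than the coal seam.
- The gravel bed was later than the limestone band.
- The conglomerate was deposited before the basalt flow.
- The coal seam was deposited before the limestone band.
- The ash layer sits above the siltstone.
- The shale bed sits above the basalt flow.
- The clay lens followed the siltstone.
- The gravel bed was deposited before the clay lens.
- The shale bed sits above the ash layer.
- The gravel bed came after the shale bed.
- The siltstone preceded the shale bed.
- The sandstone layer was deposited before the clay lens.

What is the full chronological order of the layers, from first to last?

the siltstone, the sandstone layer, the coal seam, the mudstone, the limestone band, the conglomerate, the ash layer, the basalt flow, the shale bed, the gravel bed, the clay lens

The constraints fix every adjacent pair, so only one ordering works:
the siltstone → the sandstone layer → the coal seam → the mudstone → the limestone band → the conglomerate → the ash layer → the basalt flow → the shale bed → the gravel bed → the clay lens.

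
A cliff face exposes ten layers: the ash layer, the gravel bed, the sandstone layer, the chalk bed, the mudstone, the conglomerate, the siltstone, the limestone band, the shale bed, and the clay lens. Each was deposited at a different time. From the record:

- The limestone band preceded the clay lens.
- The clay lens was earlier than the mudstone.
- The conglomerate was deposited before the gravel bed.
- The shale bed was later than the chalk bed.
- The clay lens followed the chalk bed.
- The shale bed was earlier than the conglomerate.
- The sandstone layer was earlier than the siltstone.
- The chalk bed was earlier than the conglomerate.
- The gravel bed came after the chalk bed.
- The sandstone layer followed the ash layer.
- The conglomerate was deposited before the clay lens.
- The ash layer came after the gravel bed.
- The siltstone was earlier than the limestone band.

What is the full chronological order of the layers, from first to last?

The constraints fix every adjacent pair, so only one ordering works:
the chalk bed → the shale bed → the conglomerate → the gravel bed → the ash layer → the sandstone layer → the siltstone → the limestone band → the clay lens → the mudstone.

the chalk bed, the shale bed, the conglomerate, the gravel bed, the ash layer, the sandstone layer, the siltstone, the limestone band, the clay lens, the mudstone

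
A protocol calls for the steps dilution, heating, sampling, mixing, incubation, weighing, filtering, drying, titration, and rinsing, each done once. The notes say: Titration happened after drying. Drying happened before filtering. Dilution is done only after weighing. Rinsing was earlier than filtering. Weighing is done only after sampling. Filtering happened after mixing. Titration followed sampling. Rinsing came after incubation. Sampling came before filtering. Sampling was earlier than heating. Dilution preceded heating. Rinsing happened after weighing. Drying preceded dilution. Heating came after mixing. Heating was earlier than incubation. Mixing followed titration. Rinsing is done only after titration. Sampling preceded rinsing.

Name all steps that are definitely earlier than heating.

Directly stated before heating: dilution, mixing, and sampling.
Drying reaches heating via drying → dilution → heating.
Titration reaches heating via titration → mixing → heating.
Weighing reaches heating via weighing → dilution → heating.
No chain forces filtering (or any of the others) ahead of heating.

dilution, drying, mixing, sampling, titration, weighing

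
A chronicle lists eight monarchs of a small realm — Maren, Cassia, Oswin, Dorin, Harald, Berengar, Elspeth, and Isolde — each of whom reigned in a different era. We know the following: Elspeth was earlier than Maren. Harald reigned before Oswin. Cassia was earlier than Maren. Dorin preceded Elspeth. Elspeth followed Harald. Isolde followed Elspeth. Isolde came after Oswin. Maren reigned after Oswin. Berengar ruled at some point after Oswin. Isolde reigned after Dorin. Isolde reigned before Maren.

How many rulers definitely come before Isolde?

4

Directly stated before Isolde: Dorin, Elspeth, and Oswin.
Harald reaches Isolde via Harald → Oswin → Isolde.
That's Dorin, Elspeth, Harald, and Oswin — 4 in all.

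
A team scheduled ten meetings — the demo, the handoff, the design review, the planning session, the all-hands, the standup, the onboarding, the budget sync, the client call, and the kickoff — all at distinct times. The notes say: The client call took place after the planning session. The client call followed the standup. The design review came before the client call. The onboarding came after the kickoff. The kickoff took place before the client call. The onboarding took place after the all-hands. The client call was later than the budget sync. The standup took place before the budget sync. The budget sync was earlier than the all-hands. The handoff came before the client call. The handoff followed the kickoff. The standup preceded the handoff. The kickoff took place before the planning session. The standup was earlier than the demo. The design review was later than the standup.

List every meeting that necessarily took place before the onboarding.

Directly stated before the onboarding: the all-hands and the kickoff.
The budget sync reaches the onboarding via the budget sync → the all-hands → the onboarding.
The standup reaches the onboarding via the standup → the budget sync → the all-hands → the onboarding.

the all-hands, the budget sync, the kickoff, the standup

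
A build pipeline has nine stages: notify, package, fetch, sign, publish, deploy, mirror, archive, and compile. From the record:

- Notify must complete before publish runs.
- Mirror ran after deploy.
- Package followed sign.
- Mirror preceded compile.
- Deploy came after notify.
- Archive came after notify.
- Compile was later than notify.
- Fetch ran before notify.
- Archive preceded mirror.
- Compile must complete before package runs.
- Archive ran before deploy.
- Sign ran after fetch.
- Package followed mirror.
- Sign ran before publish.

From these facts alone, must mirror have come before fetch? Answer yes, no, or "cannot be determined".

Tracing the constraints gives fetch → notify → archive → mirror, so fetch must come before mirror.
That means mirror cannot be before fetch.

no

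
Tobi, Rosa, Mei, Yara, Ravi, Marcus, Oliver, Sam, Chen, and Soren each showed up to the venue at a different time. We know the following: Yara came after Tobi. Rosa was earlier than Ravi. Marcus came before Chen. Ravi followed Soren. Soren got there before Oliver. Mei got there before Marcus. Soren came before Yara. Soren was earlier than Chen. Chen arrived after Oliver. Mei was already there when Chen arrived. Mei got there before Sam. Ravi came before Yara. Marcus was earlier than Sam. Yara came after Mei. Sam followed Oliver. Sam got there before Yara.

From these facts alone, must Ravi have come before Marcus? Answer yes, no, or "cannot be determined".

cannot be determined

No chain of stated constraints runs from Ravi to Marcus, and none runs from Marcus to Ravi either.
So the relative order of Ravi and Marcus is not fixed by the given facts.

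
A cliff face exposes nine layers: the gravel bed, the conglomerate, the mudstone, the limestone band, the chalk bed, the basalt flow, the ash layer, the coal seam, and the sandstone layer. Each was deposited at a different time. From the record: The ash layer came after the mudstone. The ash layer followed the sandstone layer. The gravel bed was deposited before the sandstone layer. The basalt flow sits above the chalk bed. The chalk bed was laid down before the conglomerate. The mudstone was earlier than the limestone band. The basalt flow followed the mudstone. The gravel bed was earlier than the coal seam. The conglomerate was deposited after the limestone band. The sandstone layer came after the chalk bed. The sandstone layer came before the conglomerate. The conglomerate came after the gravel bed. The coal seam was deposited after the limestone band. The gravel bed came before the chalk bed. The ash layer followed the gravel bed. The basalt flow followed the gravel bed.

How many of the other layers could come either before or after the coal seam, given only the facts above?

5

Forced before the coal seam: the gravel bed, the limestone band, and the mudstone.
That leaves the ash layer, the basalt flow, the chalk bed, the conglomerate, and the sandstone layer with no forced order relative to the coal seam — 5.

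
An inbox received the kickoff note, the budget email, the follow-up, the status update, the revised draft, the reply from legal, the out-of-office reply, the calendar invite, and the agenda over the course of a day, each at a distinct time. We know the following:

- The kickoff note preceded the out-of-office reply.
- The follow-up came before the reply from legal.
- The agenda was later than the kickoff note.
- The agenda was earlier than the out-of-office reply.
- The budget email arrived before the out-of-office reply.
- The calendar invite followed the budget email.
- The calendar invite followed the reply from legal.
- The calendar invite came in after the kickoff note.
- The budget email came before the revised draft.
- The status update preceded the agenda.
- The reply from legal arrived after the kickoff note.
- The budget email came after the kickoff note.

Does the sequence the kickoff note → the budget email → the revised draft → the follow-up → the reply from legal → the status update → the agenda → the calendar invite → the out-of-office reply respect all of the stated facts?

Check each stated constraint against the proposed order — e.g. the budget email is ahead of the out-of-office reply; the kickoff note is ahead of the out-of-office reply. Every pair is in the required order; nothing is violated.

yes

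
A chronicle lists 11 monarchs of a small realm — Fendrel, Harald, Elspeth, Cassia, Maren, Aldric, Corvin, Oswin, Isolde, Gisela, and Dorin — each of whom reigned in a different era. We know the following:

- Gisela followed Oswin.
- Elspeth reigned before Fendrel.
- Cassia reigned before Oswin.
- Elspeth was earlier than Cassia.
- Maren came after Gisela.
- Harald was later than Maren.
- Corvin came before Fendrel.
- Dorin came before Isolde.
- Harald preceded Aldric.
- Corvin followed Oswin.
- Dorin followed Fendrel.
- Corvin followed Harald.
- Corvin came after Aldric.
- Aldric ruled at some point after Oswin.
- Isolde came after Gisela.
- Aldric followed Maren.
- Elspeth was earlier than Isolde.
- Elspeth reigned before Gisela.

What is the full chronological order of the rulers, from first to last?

Elspeth, Cassia, Oswin, Gisela, Maren, Harald, Aldric, Corvin, Fendrel, Dorin, Isolde

The constraints fix every adjacent pair, so only one ordering works:
Elspeth → Cassia → Oswin → Gisela → Maren → Harald → Aldric → Corvin → Fendrel → Dorin → Isolde.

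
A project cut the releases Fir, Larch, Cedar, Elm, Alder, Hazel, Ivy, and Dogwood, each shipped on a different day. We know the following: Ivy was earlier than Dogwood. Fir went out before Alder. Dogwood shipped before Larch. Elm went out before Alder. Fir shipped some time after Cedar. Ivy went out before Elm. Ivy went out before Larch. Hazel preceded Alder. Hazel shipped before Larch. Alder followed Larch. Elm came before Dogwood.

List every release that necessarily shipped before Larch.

Directly stated before Larch: Dogwood, Hazel, and Ivy.
Elm reaches Larch via Elm → Dogwood → Larch.

Dogwood, Elm, Hazel, Ivy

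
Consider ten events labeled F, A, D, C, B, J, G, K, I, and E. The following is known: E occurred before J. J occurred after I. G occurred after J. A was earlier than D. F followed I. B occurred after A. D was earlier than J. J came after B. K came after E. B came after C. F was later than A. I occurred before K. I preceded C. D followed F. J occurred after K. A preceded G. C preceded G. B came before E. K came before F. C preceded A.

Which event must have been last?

G

Every other event has a chain of constraints placing it before G, so G is last.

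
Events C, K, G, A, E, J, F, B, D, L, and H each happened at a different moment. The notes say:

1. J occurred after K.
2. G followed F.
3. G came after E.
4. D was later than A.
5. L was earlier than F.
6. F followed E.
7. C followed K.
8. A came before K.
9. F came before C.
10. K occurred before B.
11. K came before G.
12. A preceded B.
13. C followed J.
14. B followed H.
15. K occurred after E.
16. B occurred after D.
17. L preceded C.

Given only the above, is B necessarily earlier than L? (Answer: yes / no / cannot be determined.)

No chain of stated constraints runs from B to L, and none runs from L to B either.
So the relative order of B and L is not fixed by the given facts.

cannot be determined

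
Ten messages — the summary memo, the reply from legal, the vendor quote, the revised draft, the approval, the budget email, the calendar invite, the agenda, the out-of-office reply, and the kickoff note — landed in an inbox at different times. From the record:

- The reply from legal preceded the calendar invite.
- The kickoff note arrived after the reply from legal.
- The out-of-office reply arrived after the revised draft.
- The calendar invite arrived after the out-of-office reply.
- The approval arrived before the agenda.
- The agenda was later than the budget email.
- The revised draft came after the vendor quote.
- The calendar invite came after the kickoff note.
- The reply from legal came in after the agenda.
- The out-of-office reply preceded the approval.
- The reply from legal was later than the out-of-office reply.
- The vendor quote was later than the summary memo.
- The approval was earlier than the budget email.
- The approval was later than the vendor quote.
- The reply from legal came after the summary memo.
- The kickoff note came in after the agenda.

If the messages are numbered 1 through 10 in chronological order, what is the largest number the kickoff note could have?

The kickoff note must come before the calendar invite — 1 message forced after it.
Everything else can be placed before the kickoff note in some valid order, so the kickoff note can sit as late as position 10 − 1 = 9.

9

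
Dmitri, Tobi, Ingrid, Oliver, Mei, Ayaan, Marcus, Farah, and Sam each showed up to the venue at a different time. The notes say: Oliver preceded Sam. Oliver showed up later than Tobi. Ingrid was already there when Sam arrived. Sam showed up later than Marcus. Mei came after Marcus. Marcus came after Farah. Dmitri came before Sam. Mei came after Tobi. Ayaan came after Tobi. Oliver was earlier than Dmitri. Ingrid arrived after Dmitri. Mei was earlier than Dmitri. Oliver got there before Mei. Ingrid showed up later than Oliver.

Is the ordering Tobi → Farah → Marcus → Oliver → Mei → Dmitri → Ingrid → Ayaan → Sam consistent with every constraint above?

Check each stated constraint against the proposed order — e.g. Marcus is ahead of Sam; Tobi is ahead of Ayaan. Every pair is in the required order; nothing is violated.

yes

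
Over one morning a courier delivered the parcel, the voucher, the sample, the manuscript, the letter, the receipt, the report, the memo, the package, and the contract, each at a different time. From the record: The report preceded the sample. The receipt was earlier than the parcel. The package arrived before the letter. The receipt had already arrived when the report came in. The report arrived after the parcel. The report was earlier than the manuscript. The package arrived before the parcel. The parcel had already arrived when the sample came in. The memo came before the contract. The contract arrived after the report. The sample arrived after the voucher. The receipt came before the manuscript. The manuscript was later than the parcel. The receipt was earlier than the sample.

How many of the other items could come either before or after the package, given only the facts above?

3

Forced after the package: the contract, the letter, the manuscript, the parcel, the report, and the sample.
That leaves the memo, the receipt, and the voucher with no forced order relative to the package — 3.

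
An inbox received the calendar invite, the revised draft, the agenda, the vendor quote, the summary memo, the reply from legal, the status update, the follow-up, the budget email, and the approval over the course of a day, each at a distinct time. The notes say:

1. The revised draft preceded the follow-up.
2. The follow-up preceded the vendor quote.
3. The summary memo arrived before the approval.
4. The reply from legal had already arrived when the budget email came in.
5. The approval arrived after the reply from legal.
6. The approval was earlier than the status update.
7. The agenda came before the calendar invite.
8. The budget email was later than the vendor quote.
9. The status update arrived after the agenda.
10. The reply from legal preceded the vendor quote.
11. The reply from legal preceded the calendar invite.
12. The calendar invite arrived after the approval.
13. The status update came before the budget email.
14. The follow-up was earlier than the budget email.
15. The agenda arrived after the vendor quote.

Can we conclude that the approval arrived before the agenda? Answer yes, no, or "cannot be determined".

cannot be determined

No chain of stated constraints runs from the approval to the agenda, and none runs from the agenda to the approval either.
So the relative order of the approval and the agenda is not fixed by the given facts.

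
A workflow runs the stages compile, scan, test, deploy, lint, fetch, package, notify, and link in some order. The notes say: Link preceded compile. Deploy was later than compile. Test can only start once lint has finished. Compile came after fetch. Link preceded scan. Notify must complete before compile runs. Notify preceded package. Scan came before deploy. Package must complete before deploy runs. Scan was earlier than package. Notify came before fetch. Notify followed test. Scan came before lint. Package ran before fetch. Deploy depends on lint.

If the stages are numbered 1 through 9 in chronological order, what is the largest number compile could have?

8

Compile must come before deploy — 1 stage forced after it.
Everything else can be placed before compile in some valid order, so compile can sit as late as position 9 − 1 = 8.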